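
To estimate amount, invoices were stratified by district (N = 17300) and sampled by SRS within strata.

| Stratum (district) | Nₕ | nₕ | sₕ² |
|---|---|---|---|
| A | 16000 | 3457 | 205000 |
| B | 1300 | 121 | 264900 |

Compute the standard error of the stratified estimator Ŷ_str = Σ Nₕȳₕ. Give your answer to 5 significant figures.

123520

Var(Ŷ_str) = Σₕ Nₕ²(1 − fₕ)sₕ²/nₕ.
A: 16000²·(1 − 3457/16000)·205000/3457 = 1.1900793 × 10^10.
B: 1300²·(1 − 121/1300)·264900/121 = 3.355473 × 10^9.
Sum = 1.5256266 × 10^10.
SE = √(1.5256266 × 10^10) = 123520.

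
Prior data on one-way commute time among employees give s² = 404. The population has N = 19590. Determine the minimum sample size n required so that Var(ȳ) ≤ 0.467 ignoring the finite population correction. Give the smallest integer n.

Without fpc, n₀ = s²/D = 404/0.467 = 865.0964.
Rounding up, n = 866.

866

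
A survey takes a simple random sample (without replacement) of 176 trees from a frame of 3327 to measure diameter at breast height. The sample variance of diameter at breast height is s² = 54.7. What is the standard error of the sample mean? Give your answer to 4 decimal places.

0.5425

Under SRS without replacement, Var(ȳ) = (1 − f)·s²/n with f = n/N = 176/3327 = 0.05290051.
Var(ȳ) = (1 − 0.05290051)·54.7/176 = 0.94709949·0.31079545 = 0.29435422.
SE(ȳ) = √(0.29435422) = 0.5425.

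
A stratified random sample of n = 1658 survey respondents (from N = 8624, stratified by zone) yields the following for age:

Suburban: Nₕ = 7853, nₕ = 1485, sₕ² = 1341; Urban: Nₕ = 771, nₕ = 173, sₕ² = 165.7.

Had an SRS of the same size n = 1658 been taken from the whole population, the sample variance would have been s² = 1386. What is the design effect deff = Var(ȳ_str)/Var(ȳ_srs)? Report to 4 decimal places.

0.9080

Var(ȳ_str) = Σ Wₕ²(1−fₕ)sₕ²/nₕ with Wₕ = Nₕ/8624:
  Suburban: (7853/8624)²·(1−1485/7853)·1341/1485 = 0.60718842
  Urban: (771/8624)²·(1−173/771)·165.7/173 = 0.0059376483
  → Var(ȳ_str) = 0.61312607.
Var(ȳ_srs) = (1 − 1658/8624)·1386/1658 = 0.67523264.
deff = 0.61312607 / 0.67523264 = 0.9080.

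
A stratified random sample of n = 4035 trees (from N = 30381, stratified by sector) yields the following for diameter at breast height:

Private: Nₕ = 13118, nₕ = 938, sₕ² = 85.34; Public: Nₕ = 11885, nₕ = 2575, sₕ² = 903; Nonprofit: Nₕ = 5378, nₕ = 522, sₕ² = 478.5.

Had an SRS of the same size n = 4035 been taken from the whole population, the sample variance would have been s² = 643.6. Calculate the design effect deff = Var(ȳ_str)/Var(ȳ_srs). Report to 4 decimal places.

0.6053

Var(ȳ_str) = Σ Wₕ²(1−fₕ)sₕ²/nₕ with Wₕ = Nₕ/30381:
  Private: (13118/30381)²·(1−938/13118)·85.34/938 = 0.015749276
  Public: (11885/30381)²·(1−2575/11885)·903/2575 = 0.042039279
  Nonprofit: (5378/30381)²·(1−522/5378)·478.5/522 = 0.025936226
  → Var(ȳ_str) = 0.083724781.
Var(ȳ_srs) = (1 − 4035/30381)·643.6/4035 = 0.13832004.
deff = 0.083724781 / 0.13832004 = 0.6053.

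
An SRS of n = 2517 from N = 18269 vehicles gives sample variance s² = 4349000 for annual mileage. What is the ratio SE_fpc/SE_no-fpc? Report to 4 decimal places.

0.9286

f = n/N = 2517/18269 = 0.13777437.
SE_no-fpc = √(s²/n) = 41.567423; SE_fpc = √((1−f)s²/n) = 38.59789.
Ratio = √(1−f) = 0.92856105.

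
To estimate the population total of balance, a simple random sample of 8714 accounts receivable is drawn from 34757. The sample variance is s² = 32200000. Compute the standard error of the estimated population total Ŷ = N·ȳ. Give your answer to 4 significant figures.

1.829 × 10^6

Var(Ŷ) = N²·Var(ȳ) = N²·(1 − n/N)·s²/n.
f = 8714/34757 = 0.25071209; Var(ȳ) = 0.74928791·32200000/8714 = 2768.771.
Var(Ŷ) = 34757² · 2768.771 = 3.3448112 × 10^12.
SE(Ŷ) = √(3.3448112 × 10^12) = 1.829 × 10^6.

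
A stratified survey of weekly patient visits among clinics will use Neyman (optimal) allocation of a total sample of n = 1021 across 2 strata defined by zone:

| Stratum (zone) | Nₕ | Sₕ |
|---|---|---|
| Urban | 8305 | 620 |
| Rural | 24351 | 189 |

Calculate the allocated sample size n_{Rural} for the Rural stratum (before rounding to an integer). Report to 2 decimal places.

Neyman allocation: nₕ = n·NₕSₕ / Σⱼ NⱼSⱼ.
Σ NⱼSⱼ = 8305·620 + 24351·189 = 9.751439 × 10^6.
n_{Rural} = 1021·24351·189 / (9.751439 × 10^6) = 481.88.

481.88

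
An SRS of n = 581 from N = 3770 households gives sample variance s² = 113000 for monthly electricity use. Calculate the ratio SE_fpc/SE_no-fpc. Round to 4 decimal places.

0.9197

f = n/N = 581/3770 = 0.15411141.
SE_no-fpc = √(s²/n) = 13.946048; SE_fpc = √((1−f)s²/n) = 12.826487.
Ratio = √(1−f) = 0.91972202.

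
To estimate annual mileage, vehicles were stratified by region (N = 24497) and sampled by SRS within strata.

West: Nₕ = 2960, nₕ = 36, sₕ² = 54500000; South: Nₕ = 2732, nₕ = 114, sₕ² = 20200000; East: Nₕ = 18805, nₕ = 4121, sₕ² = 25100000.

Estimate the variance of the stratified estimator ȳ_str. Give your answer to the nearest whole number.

Var(ȳ_str) = Σₕ Wₕ²(1 − fₕ)sₕ²/nₕ with Wₕ = Nₕ/N, N = 24497.
West: Wₕ = 0.12083112; term = 0.12083112²·(1 − 0.01216216)·54500000/36 = 21834.2.
South: Wₕ = 0.11152386; term = 0.11152386²·(1 − 0.04172767)·20200000/114 = 2111.8888.
East: Wₕ = 0.76764502; term = 0.76764502²·(1 − 0.21914384)·25100000/4121 = 2802.6123.
Sum = 26748.701.

26749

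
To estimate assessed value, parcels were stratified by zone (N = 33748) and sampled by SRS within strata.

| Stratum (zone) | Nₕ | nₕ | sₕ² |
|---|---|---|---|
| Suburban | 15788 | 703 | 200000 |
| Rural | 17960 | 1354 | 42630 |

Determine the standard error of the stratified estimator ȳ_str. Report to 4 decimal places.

8.2302

Var(ȳ_str) = Σₕ Wₕ²(1 − fₕ)sₕ²/nₕ with Wₕ = Nₕ/N, N = 33748.
Suburban: Wₕ = 0.46782032; term = 0.46782032²·(1 − 0.04452749)·200000/703 = 59.490966.
Rural: Wₕ = 0.53217968; term = 0.53217968²·(1 − 0.07538976)·42630/1354 = 8.2446449.
Sum = 67.735611.
SE = √(67.735611) = 8.2302.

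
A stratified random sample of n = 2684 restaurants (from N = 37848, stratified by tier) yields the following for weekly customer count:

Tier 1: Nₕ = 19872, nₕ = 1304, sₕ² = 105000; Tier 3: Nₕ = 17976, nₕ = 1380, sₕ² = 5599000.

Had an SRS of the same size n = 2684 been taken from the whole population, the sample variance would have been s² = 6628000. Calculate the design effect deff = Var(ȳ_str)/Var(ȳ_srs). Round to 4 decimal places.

Var(ȳ_str) = Σ Wₕ²(1−fₕ)sₕ²/nₕ with Wₕ = Nₕ/37848:
  Tier 1: (19872/37848)²·(1−1304/19872)·105000/1304 = 20.741136
  Tier 3: (17976/37848)²·(1−1380/17976)·5599000/1380 = 844.97137
  → Var(ȳ_str) = 865.71251.
Var(ȳ_srs) = (1 − 2684/37848)·6628000/2684 = 2294.327.
deff = 865.71251 / 2294.327 = 0.3773.

0.3773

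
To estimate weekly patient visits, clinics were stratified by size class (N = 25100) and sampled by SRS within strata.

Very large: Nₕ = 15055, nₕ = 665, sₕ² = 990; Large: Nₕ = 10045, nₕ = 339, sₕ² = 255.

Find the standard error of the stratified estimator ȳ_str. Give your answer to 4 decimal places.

0.7927

Var(ȳ_str) = Σₕ Wₕ²(1 − fₕ)sₕ²/nₕ with Wₕ = Nₕ/N, N = 25100.
Very large: Wₕ = 0.59980080; term = 0.59980080²·(1 − 0.04417137)·990/665 = 0.51192656.
Large: Wₕ = 0.40019920; term = 0.40019920²·(1 − 0.03374813)·255/339 = 0.11640812.
Sum = 0.62833468.
SE = √(0.62833468) = 0.7927.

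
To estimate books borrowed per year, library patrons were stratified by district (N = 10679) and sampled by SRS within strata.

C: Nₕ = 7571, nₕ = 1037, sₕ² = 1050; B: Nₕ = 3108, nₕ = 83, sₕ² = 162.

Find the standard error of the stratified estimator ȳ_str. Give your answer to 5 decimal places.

Var(ȳ_str) = Σₕ Wₕ²(1 − fₕ)sₕ²/nₕ with Wₕ = Nₕ/N, N = 10679.
C: Wₕ = 0.70896151; term = 0.70896151²·(1 − 0.13697002)·1050/1037 = 0.43921963.
B: Wₕ = 0.29103849; term = 0.29103849²·(1 − 0.02670528)·162/83 = 0.16090967.
Sum = 0.6001293.
SE = √(0.6001293) = 0.77468.

0.77468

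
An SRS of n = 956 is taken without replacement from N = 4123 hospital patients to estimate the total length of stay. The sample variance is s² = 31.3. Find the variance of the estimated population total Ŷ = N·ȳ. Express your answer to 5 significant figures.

427510

Var(Ŷ) = N²·Var(ȳ) = N²·(1 − n/N)·s²/n.
f = 956/4123 = 0.23187000; Var(ȳ) = 0.76813000·31.3/956 = 0.025149026.
Var(Ŷ) = 4123² · 0.025149026 = 427511.54.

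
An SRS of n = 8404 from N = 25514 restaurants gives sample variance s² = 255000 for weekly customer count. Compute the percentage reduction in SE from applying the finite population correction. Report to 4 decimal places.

f = n/N = 8404/25514 = 0.32938779.
SE_no-fpc = √(s²/n) = 5.5084203; SE_fpc = √((1−f)s²/n) = 4.5108958.
Ratio = √(1−f) = 0.81890916. Reduction = 100·(1 − 0.81890916) = 18.1091%.

18.1091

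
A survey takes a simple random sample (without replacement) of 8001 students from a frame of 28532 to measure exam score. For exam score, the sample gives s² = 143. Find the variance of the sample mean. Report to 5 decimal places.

0.01286

Under SRS without replacement, Var(ȳ) = (1 − f)·s²/n with f = n/N = 8001/28532 = 0.28042198.
Var(ȳ) = (1 − 0.28042198)·143/8001 = 0.71957802·0.017872766 = 0.012860849.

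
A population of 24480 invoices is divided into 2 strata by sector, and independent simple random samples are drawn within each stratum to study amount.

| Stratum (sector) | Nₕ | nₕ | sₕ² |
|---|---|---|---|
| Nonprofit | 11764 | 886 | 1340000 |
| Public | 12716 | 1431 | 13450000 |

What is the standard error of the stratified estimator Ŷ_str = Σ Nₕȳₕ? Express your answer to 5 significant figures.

1.2419 × 10^6

Var(Ŷ_str) = Σₕ Nₕ²(1 − fₕ)sₕ²/nₕ.
Nonprofit: 11764²·(1 − 886/11764)·1340000/886 = 1.9354197 × 10^11.
Public: 12716²·(1 − 1431/12716)·13450000/1431 = 1.3487602 × 10^12.
Sum = 1.5423022 × 10^12.
SE = √(1.5423022 × 10^12) = 1.2419 × 10^6.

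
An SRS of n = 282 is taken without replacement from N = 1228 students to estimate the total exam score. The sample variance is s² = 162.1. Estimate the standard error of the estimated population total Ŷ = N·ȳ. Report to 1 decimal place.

817.2

Var(Ŷ) = N²·Var(ȳ) = N²·(1 − n/N)·s²/n.
f = 282/1228 = 0.22964169; Var(ȳ) = 0.77035831·162.1/282 = 0.44281944.
Var(Ŷ) = 1228² · 0.44281944 = 667764.63.
SE(Ŷ) = √(667764.63) = 817.2.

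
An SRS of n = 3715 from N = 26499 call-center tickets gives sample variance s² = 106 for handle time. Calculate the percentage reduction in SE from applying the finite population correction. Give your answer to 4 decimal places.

7.2743

f = n/N = 3715/26499 = 0.14019397.
SE_no-fpc = √(s²/n) = 0.16891706; SE_fpc = √((1−f)s²/n) = 0.15662957.
Ratio = √(1−f) = 0.92725726. Reduction = 100·(1 − 0.92725726) = 7.2743%.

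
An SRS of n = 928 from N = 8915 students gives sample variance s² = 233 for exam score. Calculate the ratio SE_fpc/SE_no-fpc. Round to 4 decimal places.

0.9465

f = n/N = 928/8915 = 0.10409422.
SE_no-fpc = √(s²/n) = 0.50107643; SE_fpc = √((1−f)s²/n) = 0.47428036.
Ratio = √(1−f) = 0.94652299.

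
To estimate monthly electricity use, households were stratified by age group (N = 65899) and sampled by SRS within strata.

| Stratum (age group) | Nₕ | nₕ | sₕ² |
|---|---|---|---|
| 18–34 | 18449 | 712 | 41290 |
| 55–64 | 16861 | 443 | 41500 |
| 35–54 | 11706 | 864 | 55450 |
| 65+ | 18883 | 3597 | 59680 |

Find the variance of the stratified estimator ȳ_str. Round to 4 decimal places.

13.3198

Var(ȳ_str) = Σₕ Wₕ²(1 − fₕ)sₕ²/nₕ with Wₕ = Nₕ/N, N = 65899.
18–34: Wₕ = 0.27995872; term = 0.27995872²·(1 − 0.03859288)·41290/712 = 4.3697867.
55–64: Wₕ = 0.25586124; term = 0.25586124²·(1 − 0.02627365)·41500/443 = 5.9715944.
35–54: Wₕ = 0.17763547; term = 0.17763547²·(1 − 0.07380830)·55450/864 = 1.8756339.
65+: Wₕ = 0.28654456; term = 0.28654456²·(1 − 0.19048880)·59680/3597 = 1.102797.
Sum = 13.319812.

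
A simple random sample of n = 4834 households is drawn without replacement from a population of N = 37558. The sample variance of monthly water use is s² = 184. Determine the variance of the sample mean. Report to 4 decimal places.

0.0332

Under SRS without replacement, Var(ȳ) = (1 − f)·s²/n with f = n/N = 4834/37558 = 0.12870760.
Var(ȳ) = (1 − 0.12870760)·184/4834 = 0.87129240·0.038063715 = 0.033164626.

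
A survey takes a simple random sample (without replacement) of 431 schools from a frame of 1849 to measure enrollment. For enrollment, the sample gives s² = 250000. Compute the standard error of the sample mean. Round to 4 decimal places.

Under SRS without replacement, Var(ȳ) = (1 − f)·s²/n with f = n/N = 431/1849 = 0.23309897.
Var(ȳ) = (1 − 0.23309897)·250000/431 = 0.76690103·580.0464 = 444.83818.
SE(ȳ) = √(444.83818) = 21.0912.

21.0912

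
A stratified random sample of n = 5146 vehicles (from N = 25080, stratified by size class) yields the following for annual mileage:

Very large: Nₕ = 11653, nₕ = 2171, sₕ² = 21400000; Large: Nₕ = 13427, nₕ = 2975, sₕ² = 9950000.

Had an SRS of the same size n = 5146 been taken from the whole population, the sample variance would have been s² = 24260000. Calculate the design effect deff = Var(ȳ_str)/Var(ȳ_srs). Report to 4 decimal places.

Var(ȳ_str) = Σ Wₕ²(1−fₕ)sₕ²/nₕ with Wₕ = Nₕ/25080:
  Very large: (11653/25080)²·(1−2171/11653)·21400000/2171 = 1731.5562
  Large: (13427/25080)²·(1−2975/13427)·9950000/2975 = 746.2072
  → Var(ȳ_str) = 2477.7634.
Var(ȳ_srs) = (1 − 5146/25080)·24260000/5146 = 3747.0366.
deff = 2477.7634 / 3747.0366 = 0.6613.

0.6613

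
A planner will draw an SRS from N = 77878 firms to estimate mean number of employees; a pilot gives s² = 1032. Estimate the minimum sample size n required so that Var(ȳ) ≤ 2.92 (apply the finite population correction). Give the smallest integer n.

Without fpc, n₀ = s²/D = 1032/2.92 = 353.4247.
With fpc, (1 − n/N)·s²/n ≤ D requires n ≥ n₀/(1 + n₀/N) = 353.4247/(1 + 353.4247/77878) = 351.8280.
Rounding up, n = 352.

352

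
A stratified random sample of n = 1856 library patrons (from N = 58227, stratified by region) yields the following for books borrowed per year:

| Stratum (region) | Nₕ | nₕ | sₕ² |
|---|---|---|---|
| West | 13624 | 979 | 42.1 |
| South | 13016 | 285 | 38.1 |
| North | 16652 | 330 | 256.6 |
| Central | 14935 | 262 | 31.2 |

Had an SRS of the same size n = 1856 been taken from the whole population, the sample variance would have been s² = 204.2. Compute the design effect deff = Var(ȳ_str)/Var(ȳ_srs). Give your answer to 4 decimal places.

0.7393

Var(ȳ_str) = Σ Wₕ²(1−fₕ)sₕ²/nₕ with Wₕ = Nₕ/58227:
  West: (13624/58227)²·(1−979/13624)·42.1/979 = 0.0021851137
  South: (13016/58227)²·(1−285/13016)·38.1/285 = 0.0065338829
  North: (16652/58227)²·(1−330/16652)·256.6/330 = 0.062335243
  Central: (14935/58227)²·(1−262/14935)·31.2/262 = 0.0076971264
  → Var(ȳ_str) = 0.078751366.
Var(ȳ_srs) = (1 − 1856/58227)·204.2/1856 = 0.10651459.
deff = 0.078751366 / 0.10651459 = 0.7393.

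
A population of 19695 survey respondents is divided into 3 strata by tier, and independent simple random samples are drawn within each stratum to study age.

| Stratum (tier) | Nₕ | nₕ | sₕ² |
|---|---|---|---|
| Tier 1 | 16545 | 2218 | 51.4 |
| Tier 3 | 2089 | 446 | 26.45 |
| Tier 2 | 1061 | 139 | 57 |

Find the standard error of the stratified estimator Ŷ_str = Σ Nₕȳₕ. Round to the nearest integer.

2469

Var(Ŷ_str) = Σₕ Nₕ²(1 − fₕ)sₕ²/nₕ.
Tier 1: 16545²·(1 − 2218/16545)·51.4/2218 = 5.4931772 × 10^6.
Tier 3: 2089²·(1 − 446/2089)·26.45/446 = 203547.99.
Tier 2: 1061²·(1 − 139/1061)·57/139 = 401149.6.
Sum = 6.0978748 × 10^6.
SE = √(6.0978748 × 10^6) = 2469.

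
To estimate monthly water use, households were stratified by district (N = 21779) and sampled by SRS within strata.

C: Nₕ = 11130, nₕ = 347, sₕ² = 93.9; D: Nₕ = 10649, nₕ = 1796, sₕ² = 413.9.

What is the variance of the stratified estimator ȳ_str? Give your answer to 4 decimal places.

0.1143

Var(ȳ_str) = Σₕ Wₕ²(1 − fₕ)sₕ²/nₕ with Wₕ = Nₕ/N, N = 21779.
C: Wₕ = 0.51104275; term = 0.51104275²·(1 − 0.03117700)·93.9/347 = 0.068469163.
D: Wₕ = 0.48895725; term = 0.48895725²·(1 − 0.16865433)·413.9/1796 = 0.045804961.
Sum = 0.11427412.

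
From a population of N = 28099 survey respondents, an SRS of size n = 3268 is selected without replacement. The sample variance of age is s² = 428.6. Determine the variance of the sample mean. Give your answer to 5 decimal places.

Under SRS without replacement, Var(ȳ) = (1 − f)·s²/n with f = n/N = 3268/28099 = 0.11630307.
Var(ȳ) = (1 − 0.11630307)·428.6/3268 = 0.88369693·0.13115055 = 0.11589734.

0.11590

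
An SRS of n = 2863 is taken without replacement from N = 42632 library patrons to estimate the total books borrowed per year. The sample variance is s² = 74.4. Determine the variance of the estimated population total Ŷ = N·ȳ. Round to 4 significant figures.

4.406 × 10^7

Var(Ŷ) = N²·Var(ȳ) = N²·(1 − n/N)·s²/n.
f = 2863/42632 = 0.06715613; Var(ȳ) = 0.93284387·74.4/2863 = 0.024241559.
Var(Ŷ) = 42632² · 0.024241559 = 4.4058729 × 10^7.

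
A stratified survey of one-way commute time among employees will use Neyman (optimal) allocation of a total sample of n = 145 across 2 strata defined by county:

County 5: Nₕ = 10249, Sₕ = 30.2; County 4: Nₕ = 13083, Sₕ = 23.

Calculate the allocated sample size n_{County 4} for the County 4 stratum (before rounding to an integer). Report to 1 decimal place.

Neyman allocation: nₕ = n·NₕSₕ / Σⱼ NⱼSⱼ.
Σ NⱼSⱼ = 10249·30.2 + 13083·23 = 610428.8.
n_{County 4} = 145·13083·23 / 610428.8 = 71.5.

71.5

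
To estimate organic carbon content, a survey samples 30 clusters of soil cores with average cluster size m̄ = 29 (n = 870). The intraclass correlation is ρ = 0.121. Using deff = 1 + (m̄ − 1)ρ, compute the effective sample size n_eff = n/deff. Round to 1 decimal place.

deff = 1 + (29 − 1)·0.121 = 1 + 3.388 = 4.388.
n_eff = 870 / 4.388 = 198.3.

198.3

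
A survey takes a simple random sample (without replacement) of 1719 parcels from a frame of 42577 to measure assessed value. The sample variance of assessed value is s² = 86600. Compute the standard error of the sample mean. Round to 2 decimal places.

Under SRS without replacement, Var(ȳ) = (1 − f)·s²/n with f = n/N = 1719/42577 = 0.04037391.
Var(ȳ) = (1 − 0.04037391)·86600/1719 = 0.95962609·50.378127 = 48.344165.
SE(ȳ) = √(48.344165) = 6.95.

6.95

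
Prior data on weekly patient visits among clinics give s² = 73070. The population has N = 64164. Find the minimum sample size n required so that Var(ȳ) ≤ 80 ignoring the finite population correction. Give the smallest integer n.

Without fpc, n₀ = s²/D = 73070/80 = 913.3750.
Rounding up, n = 914.

914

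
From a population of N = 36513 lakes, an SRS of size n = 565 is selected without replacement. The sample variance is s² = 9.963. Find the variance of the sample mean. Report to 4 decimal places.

0.0174

Under SRS without replacement, Var(ȳ) = (1 − f)·s²/n with f = n/N = 565/36513 = 0.01547394.
Var(ȳ) = (1 − 0.01547394)·9.963/565 = 0.98452606·0.017633628 = 0.017360767.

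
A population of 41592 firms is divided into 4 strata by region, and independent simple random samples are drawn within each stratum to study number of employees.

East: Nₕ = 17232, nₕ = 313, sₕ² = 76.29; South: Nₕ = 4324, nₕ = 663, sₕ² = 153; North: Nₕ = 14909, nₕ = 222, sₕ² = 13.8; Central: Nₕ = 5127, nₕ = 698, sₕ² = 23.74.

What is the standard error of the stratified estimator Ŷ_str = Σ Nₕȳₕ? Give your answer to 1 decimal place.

Var(Ŷ_str) = Σₕ Nₕ²(1 − fₕ)sₕ²/nₕ.
East: 17232²·(1 − 313/17232)·76.29/313 = 7.1061383 × 10^7.
South: 4324²·(1 − 663/4324)·153/663 = 3.6531148 × 10^6.
North: 14909²·(1 − 222/14909)·13.8/222 = 1.3611554 × 10^7.
Central: 5127²·(1 − 698/5127)·23.74/698 = 772314.68.
Sum = 8.9098366 × 10^7.
SE = √(8.9098366 × 10^7) = 9439.2.

9439.2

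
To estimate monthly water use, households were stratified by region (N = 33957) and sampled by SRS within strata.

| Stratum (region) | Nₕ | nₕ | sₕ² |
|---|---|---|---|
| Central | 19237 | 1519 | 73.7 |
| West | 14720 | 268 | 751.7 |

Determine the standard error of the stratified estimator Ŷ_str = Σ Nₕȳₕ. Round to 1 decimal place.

24763.3

Var(Ŷ_str) = Σₕ Nₕ²(1 − fₕ)sₕ²/nₕ.
Central: 19237²·(1 − 1519/19237)·73.7/1519 = 1.6537192 × 10^7.
West: 14720²·(1 − 268/14720)·751.7/268 = 5.9668555 × 10^8.
Sum = 6.1322274 × 10^8.
SE = √(6.1322274 × 10^8) = 24763.3.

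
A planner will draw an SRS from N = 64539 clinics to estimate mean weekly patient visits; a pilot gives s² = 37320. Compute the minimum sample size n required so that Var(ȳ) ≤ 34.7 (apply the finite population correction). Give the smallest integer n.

1058

Without fpc, n₀ = s²/D = 37320/34.7 = 1075.5043.
With fpc, (1 − n/N)·s²/n ≤ D requires n ≥ n₀/(1 + n₀/N) = 1075.5043/(1 + 1075.5043/64539) = 1057.8754.
Rounding up, n = 1058.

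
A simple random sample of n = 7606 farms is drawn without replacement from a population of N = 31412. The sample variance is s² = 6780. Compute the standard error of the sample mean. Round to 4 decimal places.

0.8219

Under SRS without replacement, Var(ȳ) = (1 − f)·s²/n with f = n/N = 7606/31412 = 0.24213676.
Var(ȳ) = (1 − 0.24213676)·6780/7606 = 0.75786324·0.89140153 = 0.67556045.
SE(ȳ) = √(0.67556045) = 0.8219.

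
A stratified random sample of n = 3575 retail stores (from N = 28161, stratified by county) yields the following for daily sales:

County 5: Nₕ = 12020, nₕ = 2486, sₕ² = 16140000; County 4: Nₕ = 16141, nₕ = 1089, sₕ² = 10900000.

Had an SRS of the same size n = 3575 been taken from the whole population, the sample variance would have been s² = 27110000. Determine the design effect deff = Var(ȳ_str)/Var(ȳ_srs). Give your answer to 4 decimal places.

0.6049

Var(ȳ_str) = Σ Wₕ²(1−fₕ)sₕ²/nₕ with Wₕ = Nₕ/28161:
  County 5: (12020/28161)²·(1−2486/12020)·16140000/2486 = 938.17936
  County 4: (16141/28161)²·(1−1089/16141)·10900000/1089 = 3066.3881
  → Var(ȳ_str) = 4004.5675.
Var(ȳ_srs) = (1 − 3575/28161)·27110000/3575 = 6620.5379.
deff = 4004.5675 / 6620.5379 = 0.6049.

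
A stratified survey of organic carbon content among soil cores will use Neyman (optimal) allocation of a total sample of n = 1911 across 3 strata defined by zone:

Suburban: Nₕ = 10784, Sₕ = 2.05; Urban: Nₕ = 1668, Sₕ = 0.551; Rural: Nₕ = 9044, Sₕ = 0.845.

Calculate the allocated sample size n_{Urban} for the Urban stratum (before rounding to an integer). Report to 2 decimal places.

57.27

Neyman allocation: nₕ = n·NₕSₕ / Σⱼ NⱼSⱼ.
Σ NⱼSⱼ = 10784·2.05 + 1668·0.551 + 9044·0.845 = 30668.448.
n_{Urban} = 1911·1668·0.551 / 30668.448 = 57.27.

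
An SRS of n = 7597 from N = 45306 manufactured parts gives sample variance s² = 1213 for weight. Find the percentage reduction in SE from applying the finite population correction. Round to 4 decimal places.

f = n/N = 7597/45306 = 0.16768198.
SE_no-fpc = √(s²/n) = 0.39958515; SE_fpc = √((1−f)s²/n) = 0.36454738.
Ratio = √(1−f) = 0.91231465. Reduction = 100·(1 − 0.91231465) = 8.7685%.

8.7685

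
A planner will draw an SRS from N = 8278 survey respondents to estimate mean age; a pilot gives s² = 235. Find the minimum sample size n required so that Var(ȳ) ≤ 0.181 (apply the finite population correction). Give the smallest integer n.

1123

Without fpc, n₀ = s²/D = 235/0.181 = 1298.3425.
With fpc, (1 − n/N)·s²/n ≤ D requires n ≥ n₀/(1 + n₀/N) = 1298.3425/(1 + 1298.3425/8278) = 1122.3157.
Rounding up, n = 1123.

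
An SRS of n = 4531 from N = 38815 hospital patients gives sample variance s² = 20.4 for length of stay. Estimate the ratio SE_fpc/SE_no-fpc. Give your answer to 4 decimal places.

f = n/N = 4531/38815 = 0.11673322.
SE_no-fpc = √(s²/n) = 0.06709931; SE_fpc = √((1−f)s²/n) = 0.063061457.
Ratio = √(1−f) = 0.93982274.

0.9398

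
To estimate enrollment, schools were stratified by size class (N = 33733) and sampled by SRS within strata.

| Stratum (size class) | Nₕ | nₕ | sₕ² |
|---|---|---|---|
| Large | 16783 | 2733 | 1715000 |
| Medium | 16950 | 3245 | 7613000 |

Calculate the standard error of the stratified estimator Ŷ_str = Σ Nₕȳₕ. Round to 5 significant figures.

832440

Var(Ŷ_str) = Σₕ Nₕ²(1 − fₕ)sₕ²/nₕ.
Large: 16783²·(1 − 2733/16783)·1715000/2733 = 1.4796889 × 10^11.
Medium: 16950²·(1 − 3245/16950)·7613000/3245 = 5.4499168 × 10^11.
Sum = 6.9296057 × 10^11.
SE = √(6.9296057 × 10^11) = 832440.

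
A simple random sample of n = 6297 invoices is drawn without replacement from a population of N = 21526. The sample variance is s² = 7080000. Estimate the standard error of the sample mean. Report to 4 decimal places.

Under SRS without replacement, Var(ȳ) = (1 − f)·s²/n with f = n/N = 6297/21526 = 0.29252996.
Var(ȳ) = (1 − 0.29252996)·7080000/6297 = 0.70747004·1124.3449 = 795.44035.
SE(ȳ) = √(795.44035) = 28.2036.

28.2036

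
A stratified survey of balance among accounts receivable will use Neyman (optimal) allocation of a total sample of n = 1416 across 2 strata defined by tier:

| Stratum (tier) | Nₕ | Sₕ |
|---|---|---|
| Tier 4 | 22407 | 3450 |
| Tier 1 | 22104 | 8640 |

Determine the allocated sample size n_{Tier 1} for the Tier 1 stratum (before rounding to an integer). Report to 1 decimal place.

1008.0

Neyman allocation: nₕ = n·NₕSₕ / Σⱼ NⱼSⱼ.
Σ NⱼSⱼ = 22407·3450 + 22104·8640 = 2.6828271 × 10^8.
n_{Tier 1} = 1416·22104·8640 / (2.6828271 × 10^8) = 1008.0.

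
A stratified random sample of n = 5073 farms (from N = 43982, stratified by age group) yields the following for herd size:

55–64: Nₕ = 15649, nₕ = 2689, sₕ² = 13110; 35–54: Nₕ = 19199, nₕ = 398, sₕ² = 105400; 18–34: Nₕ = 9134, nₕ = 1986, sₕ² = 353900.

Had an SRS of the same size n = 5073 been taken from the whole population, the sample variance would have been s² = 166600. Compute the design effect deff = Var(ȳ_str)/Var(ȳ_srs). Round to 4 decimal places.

1.9255

Var(ȳ_str) = Σ Wₕ²(1−fₕ)sₕ²/nₕ with Wₕ = Nₕ/43982:
  55–64: (15649/43982)²·(1−2689/15649)·13110/2689 = 0.51115608
  35–54: (19199/43982)²·(1−398/19199)·105400/398 = 49.41595
  18–34: (9134/43982)²·(1−1986/9134)·353900/1986 = 6.0144639
  → Var(ȳ_str) = 55.94157.
Var(ȳ_srs) = (1 − 5073/43982)·166600/5073 = 29.052615.
deff = 55.94157 / 29.052615 = 1.9255.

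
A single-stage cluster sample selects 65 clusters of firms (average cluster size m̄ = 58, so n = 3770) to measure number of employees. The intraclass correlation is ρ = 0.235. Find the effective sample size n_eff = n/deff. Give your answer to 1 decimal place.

261.9

deff = 1 + (58 − 1)·0.235 = 1 + 13.395 = 14.395.
n_eff = 3770 / 14.395 = 261.9.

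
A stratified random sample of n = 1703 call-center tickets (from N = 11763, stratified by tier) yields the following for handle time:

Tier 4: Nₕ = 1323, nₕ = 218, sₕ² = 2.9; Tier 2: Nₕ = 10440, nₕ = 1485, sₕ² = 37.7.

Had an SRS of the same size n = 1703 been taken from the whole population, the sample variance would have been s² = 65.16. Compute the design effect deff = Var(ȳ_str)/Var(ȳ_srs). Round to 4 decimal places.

Var(ȳ_str) = Σ Wₕ²(1−fₕ)sₕ²/nₕ with Wₕ = Nₕ/11763:
  Tier 4: (1323/11763)²·(1−218/1323)·2.9/218 = 1.4054889 × 10^-4
  Tier 2: (10440/11763)²·(1−1485/10440)·37.7/1485 = 0.017153186
  → Var(ȳ_str) = 0.017293735.
Var(ȳ_srs) = (1 − 1703/11763)·65.16/1703 = 0.032722488.
deff = 0.017293735 / 0.032722488 = 0.5285.

0.5285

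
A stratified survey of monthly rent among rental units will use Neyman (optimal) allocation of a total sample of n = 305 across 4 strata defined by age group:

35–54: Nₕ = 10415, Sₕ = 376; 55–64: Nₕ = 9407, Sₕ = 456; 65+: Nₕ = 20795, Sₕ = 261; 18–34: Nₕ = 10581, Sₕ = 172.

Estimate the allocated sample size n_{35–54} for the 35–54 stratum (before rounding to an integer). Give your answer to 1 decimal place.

77.3

Neyman allocation: nₕ = n·NₕSₕ / Σⱼ NⱼSⱼ.
Σ NⱼSⱼ = 10415·376 + 9407·456 + 20795·261 + 10581·172 = 1.5453059 × 10^7.
n_{35–54} = 305·10415·376 / (1.5453059 × 10^7) = 77.3.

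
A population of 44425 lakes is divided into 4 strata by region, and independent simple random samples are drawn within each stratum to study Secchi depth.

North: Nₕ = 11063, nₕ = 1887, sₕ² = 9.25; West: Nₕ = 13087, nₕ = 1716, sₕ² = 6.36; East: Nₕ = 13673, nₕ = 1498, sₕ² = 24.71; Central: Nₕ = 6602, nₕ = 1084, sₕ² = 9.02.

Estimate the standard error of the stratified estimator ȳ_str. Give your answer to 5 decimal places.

0.04557

Var(ȳ_str) = Σₕ Wₕ²(1 − fₕ)sₕ²/nₕ with Wₕ = Nₕ/N, N = 44425.
North: Wₕ = 0.24902645; term = 0.24902645²·(1 − 0.17056856)·9.25/1887 = 2.5213973 × 10^-4.
West: Wₕ = 0.29458638; term = 0.29458638²·(1 − 0.13112249)·6.36/1716 = 2.7946262 × 10^-4.
East: Wₕ = 0.30777715; term = 0.30777715²·(1 − 0.10955898)·24.71/1498 = 0.0013913579.
Central: Wₕ = 0.14861002; term = 0.14861002²·(1 − 0.16419267)·9.02/1084 = 1.5359589 × 10^-4.
Sum = 0.0020765561.
SE = √(0.0020765561) = 0.04557.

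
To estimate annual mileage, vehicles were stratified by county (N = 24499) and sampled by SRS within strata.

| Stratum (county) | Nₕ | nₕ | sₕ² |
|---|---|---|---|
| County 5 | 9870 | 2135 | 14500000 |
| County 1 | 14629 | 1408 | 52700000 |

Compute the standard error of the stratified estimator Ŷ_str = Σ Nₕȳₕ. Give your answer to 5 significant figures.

Var(Ŷ_str) = Σₕ Nₕ²(1 − fₕ)sₕ²/nₕ.
County 5: 9870²·(1 − 2135/9870)·14500000/2135 = 5.1849861 × 10^11.
County 1: 14629²·(1 − 1408/14629)·52700000/1408 = 7.2391388 × 10^12.
Sum = 7.7576374 × 10^12.
SE = √(7.7576374 × 10^12) = 2.7853 × 10^6.

2.7853 × 10^6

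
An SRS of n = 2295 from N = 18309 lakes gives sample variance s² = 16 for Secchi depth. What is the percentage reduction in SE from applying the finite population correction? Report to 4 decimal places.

f = n/N = 2295/18309 = 0.12534819.
SE_no-fpc = √(s²/n) = 0.083496572; SE_fpc = √((1−f)s²/n) = 0.07808835.
Ratio = √(1−f) = 0.93522821. Reduction = 100·(1 − 0.93522821) = 6.4772%.

6.4772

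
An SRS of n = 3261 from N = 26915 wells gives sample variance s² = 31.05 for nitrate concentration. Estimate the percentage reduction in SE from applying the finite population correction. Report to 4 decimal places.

f = n/N = 3261/26915 = 0.12115920.
SE_no-fpc = √(s²/n) = 0.097578784; SE_fpc = √((1−f)s²/n) = 0.091476704.
Ratio = √(1−f) = 0.93746509. Reduction = 100·(1 − 0.93746509) = 6.2535%.

6.2535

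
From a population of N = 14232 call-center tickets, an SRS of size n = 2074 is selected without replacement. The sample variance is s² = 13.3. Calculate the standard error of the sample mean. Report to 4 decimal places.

Under SRS without replacement, Var(ȳ) = (1 − f)·s²/n with f = n/N = 2074/14232 = 0.14572794.
Var(ȳ) = (1 − 0.14572794)·13.3/2074 = 0.85427206·0.006412729 = 0.0054782153.
SE(ȳ) = √(0.0054782153) = 0.0740.

0.0740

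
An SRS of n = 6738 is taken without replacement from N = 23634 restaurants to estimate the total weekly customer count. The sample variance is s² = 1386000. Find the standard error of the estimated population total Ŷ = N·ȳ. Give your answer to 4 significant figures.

286600

Var(Ŷ) = N²·Var(ȳ) = N²·(1 − n/N)·s²/n.
f = 6738/23634 = 0.28509774; Var(ȳ) = 0.71490226·1386000/6738 = 147.05469.
Var(Ŷ) = 23634² · 147.05469 = 8.2139744 × 10^10.
SE(Ŷ) = √(8.2139744 × 10^10) = 286600.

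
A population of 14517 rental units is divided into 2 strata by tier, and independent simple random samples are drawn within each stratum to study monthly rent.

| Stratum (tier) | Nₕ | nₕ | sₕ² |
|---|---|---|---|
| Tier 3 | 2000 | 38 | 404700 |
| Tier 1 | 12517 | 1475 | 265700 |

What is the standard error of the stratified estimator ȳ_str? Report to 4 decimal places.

Var(ȳ_str) = Σₕ Wₕ²(1 − fₕ)sₕ²/nₕ with Wₕ = Nₕ/N, N = 14517.
Tier 3: Wₕ = 0.13776951; term = 0.13776951²·(1 − 0.01900000)·404700/38 = 198.30098.
Tier 1: Wₕ = 0.86223049; term = 0.86223049²·(1 − 0.11783974)·265700/1475 = 118.13913.
Sum = 316.44011.
SE = √(316.44011) = 17.7888.

17.7888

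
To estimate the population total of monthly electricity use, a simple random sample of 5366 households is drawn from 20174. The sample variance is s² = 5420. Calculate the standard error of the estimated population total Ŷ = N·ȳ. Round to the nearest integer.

17371

Var(Ŷ) = N²·Var(ȳ) = N²·(1 − n/N)·s²/n.
f = 5366/20174 = 0.26598592; Var(ȳ) = 0.73401408·5420/5366 = 0.74140073.
Var(Ŷ) = 20174² · 0.74140073 = 3.0174289 × 10^8.
SE(Ŷ) = √(3.0174289 × 10^8) = 17371.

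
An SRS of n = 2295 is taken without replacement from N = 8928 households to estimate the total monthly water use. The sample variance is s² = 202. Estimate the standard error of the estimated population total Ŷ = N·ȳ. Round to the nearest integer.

Var(Ŷ) = N²·Var(ȳ) = N²·(1 − n/N)·s²/n.
f = 2295/8928 = 0.25705645; Var(ȳ) = 0.74294355·202/2295 = 0.065391981.
Var(Ŷ) = 8928² · 0.065391981 = 5.2123414 × 10^6.
SE(Ŷ) = √(5.2123414 × 10^6) = 2283.

2283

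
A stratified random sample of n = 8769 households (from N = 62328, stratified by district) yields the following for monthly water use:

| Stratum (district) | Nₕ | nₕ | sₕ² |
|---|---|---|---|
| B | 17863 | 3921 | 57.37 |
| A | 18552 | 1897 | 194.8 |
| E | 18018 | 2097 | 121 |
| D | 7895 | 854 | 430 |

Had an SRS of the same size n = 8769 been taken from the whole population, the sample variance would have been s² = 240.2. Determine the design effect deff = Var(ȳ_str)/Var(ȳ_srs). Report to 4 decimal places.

Var(ȳ_str) = Σ Wₕ²(1−fₕ)sₕ²/nₕ with Wₕ = Nₕ/62328:
  B: (17863/62328)²·(1−3921/17863)·57.37/3921 = 9.3799625 × 10^-4
  A: (18552/62328)²·(1−1897/18552)·194.8/1897 = 0.0081675276
  E: (18018/62328)²·(1−2097/18018)·121/2097 = 0.0042608621
  D: (7895/62328)²·(1−854/7895)·430/854 = 0.0072049452
  → Var(ȳ_str) = 0.020571331.
Var(ȳ_srs) = (1 − 8769/62328)·240.2/8769 = 0.023538143.
deff = 0.020571331 / 0.023538143 = 0.8740.

0.8740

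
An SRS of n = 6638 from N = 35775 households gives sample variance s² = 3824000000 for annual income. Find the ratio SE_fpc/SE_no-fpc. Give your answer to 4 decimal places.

0.9025

f = n/N = 6638/35775 = 0.18554857.
SE_no-fpc = √(s²/n) = 758.99745; SE_fpc = √((1−f)s²/n) = 684.97215.
Ratio = √(1−f) = 0.90246963.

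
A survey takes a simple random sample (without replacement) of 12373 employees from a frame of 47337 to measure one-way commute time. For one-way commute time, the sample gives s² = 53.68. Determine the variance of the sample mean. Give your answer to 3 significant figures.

Under SRS without replacement, Var(ȳ) = (1 − f)·s²/n with f = n/N = 12373/47337 = 0.26138116.
Var(ȳ) = (1 − 0.26138116)·53.68/12373 = 0.73861884·0.0043384789 = 0.0032044823.

0.00320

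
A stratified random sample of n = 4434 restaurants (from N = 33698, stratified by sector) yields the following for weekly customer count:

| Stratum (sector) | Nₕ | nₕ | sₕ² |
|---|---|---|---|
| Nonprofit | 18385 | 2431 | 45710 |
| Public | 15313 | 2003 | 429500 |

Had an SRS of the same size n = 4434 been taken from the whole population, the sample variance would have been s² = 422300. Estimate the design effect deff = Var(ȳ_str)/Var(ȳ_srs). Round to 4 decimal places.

0.5240

Var(ȳ_str) = Σ Wₕ²(1−fₕ)sₕ²/nₕ with Wₕ = Nₕ/33698:
  Nonprofit: (18385/33698)²·(1−2431/18385)·45710/2431 = 4.8568113
  Public: (15313/33698)²·(1−2003/15313)·429500/2003 = 38.486844
  → Var(ȳ_str) = 43.343655.
Var(ȳ_srs) = (1 − 4434/33698)·422300/4434 = 82.709416.
deff = 43.343655 / 82.709416 = 0.5240.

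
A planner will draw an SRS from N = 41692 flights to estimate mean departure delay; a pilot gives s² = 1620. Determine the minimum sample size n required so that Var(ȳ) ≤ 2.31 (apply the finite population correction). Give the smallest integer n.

Without fpc, n₀ = s²/D = 1620/2.31 = 701.2987.
With fpc, (1 − n/N)·s²/n ≤ D requires n ≥ n₀/(1 + n₀/N) = 701.2987/(1 + 701.2987/41692) = 689.6973.
Rounding up, n = 690.

690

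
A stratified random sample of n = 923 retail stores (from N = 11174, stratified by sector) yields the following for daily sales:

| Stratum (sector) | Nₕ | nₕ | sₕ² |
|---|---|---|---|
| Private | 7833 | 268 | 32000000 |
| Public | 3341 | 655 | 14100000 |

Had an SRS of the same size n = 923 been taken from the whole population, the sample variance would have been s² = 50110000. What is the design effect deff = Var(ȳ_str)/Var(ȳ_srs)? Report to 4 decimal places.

Var(ȳ_str) = Σ Wₕ²(1−fₕ)sₕ²/nₕ with Wₕ = Nₕ/11174:
  Private: (7833/11174)²·(1−268/7833)·32000000/268 = 56667.612
  Public: (3341/11174)²·(1−655/3341)·14100000/655 = 1547.1876
  → Var(ȳ_str) = 58214.8.
Var(ȳ_srs) = (1 − 923/11174)·50110000/923 = 49805.84.
deff = 58214.8 / 49805.84 = 1.1688.

1.1688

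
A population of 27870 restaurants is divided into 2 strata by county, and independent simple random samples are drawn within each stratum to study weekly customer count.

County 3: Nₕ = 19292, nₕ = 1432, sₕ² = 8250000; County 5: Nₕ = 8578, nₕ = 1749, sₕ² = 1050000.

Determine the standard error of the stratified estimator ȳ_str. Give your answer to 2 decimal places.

Var(ȳ_str) = Σₕ Wₕ²(1 − fₕ)sₕ²/nₕ with Wₕ = Nₕ/N, N = 27870.
County 3: Wₕ = 0.69221385; term = 0.69221385²·(1 − 0.07422766)·8250000/1432 = 2555.6166.
County 5: Wₕ = 0.30778615; term = 0.30778615²·(1 − 0.20389368)·1050000/1749 = 45.276068.
Sum = 2600.8927.
SE = √(2600.8927) = 51.00.

51.00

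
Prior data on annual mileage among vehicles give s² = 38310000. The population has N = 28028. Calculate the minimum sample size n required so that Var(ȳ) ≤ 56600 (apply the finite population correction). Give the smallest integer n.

661

Without fpc, n₀ = s²/D = 38310000/56600 = 676.8551.
With fpc, (1 − n/N)·s²/n ≤ D requires n ≥ n₀/(1 + n₀/N) = 676.8551/(1 + 676.8551/28028) = 660.8950.
Rounding up, n = 661.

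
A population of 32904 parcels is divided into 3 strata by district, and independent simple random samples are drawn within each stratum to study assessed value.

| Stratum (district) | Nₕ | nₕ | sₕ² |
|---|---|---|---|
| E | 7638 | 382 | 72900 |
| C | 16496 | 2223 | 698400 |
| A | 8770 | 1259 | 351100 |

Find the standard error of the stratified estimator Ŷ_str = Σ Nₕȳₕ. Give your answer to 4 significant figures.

320800

Var(Ŷ_str) = Σₕ Nₕ²(1 − fₕ)sₕ²/nₕ.
E: 7638²·(1 − 382/7638)·72900/382 = 1.0576479 × 10^10.
C: 16496²·(1 − 2223/16496)·698400/2223 = 7.3970522 × 10^10.
A: 8770²·(1 − 1259/8770)·351100/1259 = 1.8369717 × 10^10.
Sum = 1.0291672 × 10^11.
SE = √(1.0291672 × 10^11) = 320800.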